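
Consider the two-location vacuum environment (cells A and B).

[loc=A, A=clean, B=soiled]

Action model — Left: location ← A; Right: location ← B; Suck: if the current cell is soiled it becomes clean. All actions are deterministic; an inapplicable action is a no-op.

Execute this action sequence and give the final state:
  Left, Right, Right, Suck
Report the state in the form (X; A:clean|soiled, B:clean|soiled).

t=1 Left ⇒ (A; A:clean, B:soiled)
t=2 Right ⇒ (B; A:clean, B:soiled)
t=3 Right ⇒ (B; A:clean, B:soiled)
t=4 Suck ⇒ (B; A:clean, B:clean)

(B; A:clean, B:clean)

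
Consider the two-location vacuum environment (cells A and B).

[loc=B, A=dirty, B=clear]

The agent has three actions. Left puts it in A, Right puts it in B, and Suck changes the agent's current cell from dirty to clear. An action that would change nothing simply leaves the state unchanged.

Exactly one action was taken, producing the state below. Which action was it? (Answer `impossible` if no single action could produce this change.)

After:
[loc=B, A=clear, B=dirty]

impossible

try  Left: loc=A A=dirty B=clear
try Right: loc=B A=dirty B=clear
try  Suck: loc=B A=dirty B=clear
no single action produces the after-state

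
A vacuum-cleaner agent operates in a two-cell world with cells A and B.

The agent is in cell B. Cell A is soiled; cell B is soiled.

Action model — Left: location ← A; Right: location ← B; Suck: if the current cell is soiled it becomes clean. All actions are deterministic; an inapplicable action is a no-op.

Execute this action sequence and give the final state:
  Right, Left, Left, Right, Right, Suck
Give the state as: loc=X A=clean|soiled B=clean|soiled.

loc=B A=soiled B=clean

1. Right → loc=B A=soiled B=soiled
2. Left → loc=A A=soiled B=soiled
3. Left → loc=A A=soiled B=soiled
4. Right → loc=B A=soiled B=soiled
5. Right → loc=B A=soiled B=soiled
6. Suck → loc=B A=soiled B=clean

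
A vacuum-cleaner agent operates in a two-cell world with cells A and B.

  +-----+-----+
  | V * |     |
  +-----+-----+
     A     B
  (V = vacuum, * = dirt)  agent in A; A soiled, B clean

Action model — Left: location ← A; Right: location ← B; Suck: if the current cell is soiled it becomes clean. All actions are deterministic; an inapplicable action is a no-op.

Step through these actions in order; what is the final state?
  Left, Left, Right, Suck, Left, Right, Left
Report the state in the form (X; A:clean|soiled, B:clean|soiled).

1) do Left; now (A; A:soiled, B:clean)
2) do Left; now (A; A:soiled, B:clean)
3) do Right; now (B; A:soiled, B:clean)
4) do Suck; now (B; A:soiled, B:clean)
5) do Left; now (A; A:soiled, B:clean)
6) do Right; now (B; A:soiled, B:clean)
7) do Left; now (A; A:soiled, B:clean)

(A; A:soiled, B:clean)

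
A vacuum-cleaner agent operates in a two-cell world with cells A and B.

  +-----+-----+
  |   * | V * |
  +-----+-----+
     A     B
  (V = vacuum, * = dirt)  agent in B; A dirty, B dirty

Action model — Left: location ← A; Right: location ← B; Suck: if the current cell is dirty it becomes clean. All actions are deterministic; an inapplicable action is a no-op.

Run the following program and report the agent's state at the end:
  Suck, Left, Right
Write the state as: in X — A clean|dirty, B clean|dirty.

in B — A dirty, B clean

[1] after Suck: in B — A dirty, B clean
[2] after Left: in A — A dirty, B clean
[3] after Right: in B — A dirty, B clean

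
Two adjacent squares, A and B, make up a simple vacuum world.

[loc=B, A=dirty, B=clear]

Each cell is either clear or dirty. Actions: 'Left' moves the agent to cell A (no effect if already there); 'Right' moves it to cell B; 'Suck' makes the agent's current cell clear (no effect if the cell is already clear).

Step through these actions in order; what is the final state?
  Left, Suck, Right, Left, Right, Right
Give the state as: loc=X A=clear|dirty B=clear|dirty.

loc=B A=clear B=clear

1) do Left; now loc=A A=dirty B=clear
2) do Suck; now loc=A A=clear B=clear
3) do Right; now loc=B A=clear B=clear
4) do Left; now loc=A A=clear B=clear
5) do Right; now loc=B A=clear B=clear
6) do Right; now loc=B A=clear B=clear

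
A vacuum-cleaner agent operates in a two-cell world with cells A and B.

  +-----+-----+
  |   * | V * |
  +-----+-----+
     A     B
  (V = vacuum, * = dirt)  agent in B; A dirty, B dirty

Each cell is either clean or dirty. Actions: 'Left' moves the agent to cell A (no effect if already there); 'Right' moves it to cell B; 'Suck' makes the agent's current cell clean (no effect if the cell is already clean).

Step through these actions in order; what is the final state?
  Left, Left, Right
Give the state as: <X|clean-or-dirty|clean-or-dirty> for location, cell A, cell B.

1) do Left; now <A|dirty|dirty>
2) do Left; now <A|dirty|dirty>
3) do Right; now <B|dirty|dirty>

<B|dirty|dirty>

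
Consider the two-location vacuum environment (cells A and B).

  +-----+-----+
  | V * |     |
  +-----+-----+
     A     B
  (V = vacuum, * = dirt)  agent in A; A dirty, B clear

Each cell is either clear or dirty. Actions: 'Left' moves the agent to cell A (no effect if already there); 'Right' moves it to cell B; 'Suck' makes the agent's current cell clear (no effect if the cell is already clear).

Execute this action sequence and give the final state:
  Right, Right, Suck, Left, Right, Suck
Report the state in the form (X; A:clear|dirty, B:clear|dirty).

[1] after Right: (B; A:dirty, B:clear)
[2] after Right: (B; A:dirty, B:clear)
[3] after Suck: (B; A:dirty, B:clear)
[4] after Left: (A; A:dirty, B:clear)
[5] after Right: (B; A:dirty, B:clear)
[6] after Suck: (B; A:dirty, B:clear)

(B; A:dirty, B:clear)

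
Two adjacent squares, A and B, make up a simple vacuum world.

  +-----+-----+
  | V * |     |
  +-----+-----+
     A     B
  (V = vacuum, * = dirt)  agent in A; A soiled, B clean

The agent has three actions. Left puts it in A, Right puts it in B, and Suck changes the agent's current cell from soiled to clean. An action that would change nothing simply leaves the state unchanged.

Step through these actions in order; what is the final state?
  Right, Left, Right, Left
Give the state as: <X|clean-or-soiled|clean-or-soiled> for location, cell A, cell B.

<A|soiled|clean>

1) do Right; now <B|soiled|clean>
2) do Left; now <A|soiled|clean>
3) do Right; now <B|soiled|clean>
4) do Left; now <A|soiled|clean>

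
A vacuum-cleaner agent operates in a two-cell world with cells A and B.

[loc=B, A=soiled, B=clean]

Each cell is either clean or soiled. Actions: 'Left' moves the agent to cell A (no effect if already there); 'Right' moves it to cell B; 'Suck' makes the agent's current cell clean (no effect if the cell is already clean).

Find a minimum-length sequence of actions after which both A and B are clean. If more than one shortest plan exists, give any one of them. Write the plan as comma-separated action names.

Left, Suck

Left (#1): (A; A:soiled, B:clean)
Suck (#2): (A; A:clean, B:clean)
min 2: go A then Suck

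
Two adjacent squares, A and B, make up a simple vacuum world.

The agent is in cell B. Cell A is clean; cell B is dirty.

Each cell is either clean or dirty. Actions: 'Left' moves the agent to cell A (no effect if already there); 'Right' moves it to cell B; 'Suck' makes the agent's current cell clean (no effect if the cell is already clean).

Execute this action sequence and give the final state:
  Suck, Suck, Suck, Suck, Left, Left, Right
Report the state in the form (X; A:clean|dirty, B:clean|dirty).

(B; A:clean, B:clean)

step 1/7 (Suck): (B; A:clean, B:clean)
step 2/7 (Suck): (B; A:clean, B:clean)
step 3/7 (Suck): (B; A:clean, B:clean)
step 4/7 (Suck): (B; A:clean, B:clean)
step 5/7 (Left): (A; A:clean, B:clean)
step 6/7 (Left): (A; A:clean, B:clean)
step 7/7 (Right): (B; A:clean, B:clean)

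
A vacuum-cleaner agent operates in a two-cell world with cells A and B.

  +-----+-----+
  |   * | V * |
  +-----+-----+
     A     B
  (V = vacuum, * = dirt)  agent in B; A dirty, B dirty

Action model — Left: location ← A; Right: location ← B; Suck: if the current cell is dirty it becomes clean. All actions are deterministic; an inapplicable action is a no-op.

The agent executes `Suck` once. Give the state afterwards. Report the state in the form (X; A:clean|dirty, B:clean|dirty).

start: (B; A:dirty, B:dirty)
step 1/1 (Suck): (B; A:dirty, B:clean)

(B; A:dirty, B:clean)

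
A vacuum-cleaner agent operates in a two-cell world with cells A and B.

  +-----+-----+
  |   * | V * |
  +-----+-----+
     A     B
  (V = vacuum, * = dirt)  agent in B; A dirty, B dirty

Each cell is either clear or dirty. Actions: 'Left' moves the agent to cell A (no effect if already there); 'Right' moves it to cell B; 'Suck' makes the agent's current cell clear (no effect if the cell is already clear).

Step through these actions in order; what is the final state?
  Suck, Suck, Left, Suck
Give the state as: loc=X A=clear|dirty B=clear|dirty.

loc=A A=clear B=clear

Suck (#1): loc=B A=dirty B=clear
Suck (#2): loc=B A=dirty B=clear
Left (#3): loc=A A=dirty B=clear
Suck (#4): loc=A A=clear B=clear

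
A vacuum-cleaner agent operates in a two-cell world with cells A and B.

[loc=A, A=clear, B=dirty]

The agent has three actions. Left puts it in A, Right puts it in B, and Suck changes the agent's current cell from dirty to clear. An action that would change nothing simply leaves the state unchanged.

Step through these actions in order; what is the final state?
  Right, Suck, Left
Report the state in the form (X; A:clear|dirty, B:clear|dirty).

1) do Right; now (B; A:clear, B:dirty)
2) do Suck; now (B; A:clear, B:clear)
3) do Left; now (A; A:clear, B:clear)

(A; A:clear, B:clear)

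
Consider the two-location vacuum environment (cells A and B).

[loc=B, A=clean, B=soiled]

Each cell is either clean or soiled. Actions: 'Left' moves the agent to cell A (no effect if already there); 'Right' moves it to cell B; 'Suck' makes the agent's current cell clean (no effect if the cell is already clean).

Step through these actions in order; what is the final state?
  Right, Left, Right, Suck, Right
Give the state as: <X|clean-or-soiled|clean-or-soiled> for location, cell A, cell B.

step 1/5 (Right): <B|clean|soiled>
step 2/5 (Left): <A|clean|soiled>
step 3/5 (Right): <B|clean|soiled>
step 4/5 (Suck): <B|clean|clean>
step 5/5 (Right): <B|clean|clean>

<B|clean|clean>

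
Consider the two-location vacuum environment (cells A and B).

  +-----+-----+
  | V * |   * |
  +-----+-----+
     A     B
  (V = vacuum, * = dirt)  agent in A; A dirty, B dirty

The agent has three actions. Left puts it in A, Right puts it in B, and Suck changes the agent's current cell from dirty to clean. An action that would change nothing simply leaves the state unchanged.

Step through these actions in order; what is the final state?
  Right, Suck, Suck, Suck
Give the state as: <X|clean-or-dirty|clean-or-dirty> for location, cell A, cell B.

<B|dirty|clean>

1. Right → <B|dirty|dirty>
2. Suck → <B|dirty|clean>
3. Suck → <B|dirty|clean>
4. Suck → <B|dirty|clean>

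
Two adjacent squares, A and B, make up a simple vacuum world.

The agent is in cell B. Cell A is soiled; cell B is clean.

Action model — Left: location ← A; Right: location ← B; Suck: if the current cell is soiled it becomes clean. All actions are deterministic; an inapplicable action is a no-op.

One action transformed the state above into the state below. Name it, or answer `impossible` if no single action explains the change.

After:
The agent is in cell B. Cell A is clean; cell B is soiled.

try  Left: (A; A:soiled, B:clean)
try Right: (B; A:soiled, B:clean)
try  Suck: (B; A:soiled, B:clean)
no single action produces the after-state

impossible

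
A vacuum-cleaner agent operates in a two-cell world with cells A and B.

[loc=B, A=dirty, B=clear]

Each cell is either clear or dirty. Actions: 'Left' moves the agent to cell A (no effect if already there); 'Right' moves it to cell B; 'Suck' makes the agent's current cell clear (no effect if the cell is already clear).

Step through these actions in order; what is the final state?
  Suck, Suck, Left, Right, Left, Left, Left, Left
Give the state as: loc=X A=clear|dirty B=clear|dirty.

step 1/8 (Suck): loc=B A=dirty B=clear
step 2/8 (Suck): loc=B A=dirty B=clear
step 3/8 (Left): loc=A A=dirty B=clear
step 4/8 (Right): loc=B A=dirty B=clear
step 5/8 (Left): loc=A A=dirty B=clear
step 6/8 (Left): loc=A A=dirty B=clear
step 7/8 (Left): loc=A A=dirty B=clear
step 8/8 (Left): loc=A A=dirty B=clear

loc=A A=dirty B=clear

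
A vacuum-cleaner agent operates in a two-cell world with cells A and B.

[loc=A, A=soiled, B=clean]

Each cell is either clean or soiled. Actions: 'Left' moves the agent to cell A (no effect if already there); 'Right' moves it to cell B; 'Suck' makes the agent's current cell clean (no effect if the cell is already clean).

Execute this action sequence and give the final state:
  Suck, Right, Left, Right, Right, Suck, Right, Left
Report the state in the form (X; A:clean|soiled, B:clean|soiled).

(A; A:clean, B:clean)

1. Suck → (A; A:clean, B:clean)
2. Right → (B; A:clean, B:clean)
3. Left → (A; A:clean, B:clean)
4. Right → (B; A:clean, B:clean)
5. Right → (B; A:clean, B:clean)
6. Suck → (B; A:clean, B:clean)
7. Right → (B; A:clean, B:clean)
8. Left → (A; A:clean, B:clean)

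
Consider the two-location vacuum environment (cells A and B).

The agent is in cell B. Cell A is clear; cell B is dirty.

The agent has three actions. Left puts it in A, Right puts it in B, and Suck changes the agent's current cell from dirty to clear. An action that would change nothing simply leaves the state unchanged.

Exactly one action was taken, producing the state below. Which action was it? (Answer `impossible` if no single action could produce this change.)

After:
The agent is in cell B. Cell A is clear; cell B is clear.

try  Left: loc=A A=clear B=dirty
try Right: loc=B A=clear B=dirty
try  Suck: loc=B A=clear B=clear  ← match

Suck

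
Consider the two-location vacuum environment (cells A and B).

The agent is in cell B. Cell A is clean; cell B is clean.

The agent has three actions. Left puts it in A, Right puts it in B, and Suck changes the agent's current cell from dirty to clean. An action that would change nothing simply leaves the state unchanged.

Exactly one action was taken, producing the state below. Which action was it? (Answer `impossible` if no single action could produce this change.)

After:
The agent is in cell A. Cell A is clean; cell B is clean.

try  Left: in A — A clean, B clean  ← match
try Right: in B — A clean, B clean
try  Suck: in B — A clean, B clean

Left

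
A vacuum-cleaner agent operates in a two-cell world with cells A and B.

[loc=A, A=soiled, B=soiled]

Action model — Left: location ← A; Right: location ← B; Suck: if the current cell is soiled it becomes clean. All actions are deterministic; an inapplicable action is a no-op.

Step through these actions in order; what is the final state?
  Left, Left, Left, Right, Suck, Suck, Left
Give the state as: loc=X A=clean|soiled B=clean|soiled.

[1] after Left: loc=A A=soiled B=soiled
[2] after Left: loc=A A=soiled B=soiled
[3] after Left: loc=A A=soiled B=soiled
[4] after Right: loc=B A=soiled B=soiled
[5] after Suck: loc=B A=soiled B=clean
[6] after Suck: loc=B A=soiled B=clean
[7] after Left: loc=A A=soiled B=clean

loc=A A=soiled B=clean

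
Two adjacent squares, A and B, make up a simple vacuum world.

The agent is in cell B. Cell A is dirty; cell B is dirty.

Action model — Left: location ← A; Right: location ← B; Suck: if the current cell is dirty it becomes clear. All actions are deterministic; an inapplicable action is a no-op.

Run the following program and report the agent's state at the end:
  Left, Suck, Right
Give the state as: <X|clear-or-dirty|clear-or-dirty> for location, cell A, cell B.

t=1 Left ⇒ <A|dirty|dirty>
t=2 Suck ⇒ <A|clear|dirty>
t=3 Right ⇒ <B|clear|dirty>

<B|clear|dirty>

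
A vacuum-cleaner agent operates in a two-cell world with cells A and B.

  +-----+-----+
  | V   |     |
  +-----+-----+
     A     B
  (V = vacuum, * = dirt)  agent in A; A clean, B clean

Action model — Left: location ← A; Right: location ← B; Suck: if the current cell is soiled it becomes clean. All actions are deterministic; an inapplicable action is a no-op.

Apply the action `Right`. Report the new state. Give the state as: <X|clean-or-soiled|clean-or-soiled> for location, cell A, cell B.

start: <A|clean|clean>
1) do Right; now <B|clean|clean>

<B|clean|clean>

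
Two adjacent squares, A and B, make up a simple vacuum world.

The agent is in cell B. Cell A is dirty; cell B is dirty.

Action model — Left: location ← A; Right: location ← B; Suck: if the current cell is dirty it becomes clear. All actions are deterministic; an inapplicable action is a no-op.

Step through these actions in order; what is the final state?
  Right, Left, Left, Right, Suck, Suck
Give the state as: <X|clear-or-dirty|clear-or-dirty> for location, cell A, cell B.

<B|dirty|clear>

step 1/6 (Right): <B|dirty|dirty>
step 2/6 (Left): <A|dirty|dirty>
step 3/6 (Left): <A|dirty|dirty>
step 4/6 (Right): <B|dirty|dirty>
step 5/6 (Suck): <B|dirty|clear>
step 6/6 (Suck): <B|dirty|clear>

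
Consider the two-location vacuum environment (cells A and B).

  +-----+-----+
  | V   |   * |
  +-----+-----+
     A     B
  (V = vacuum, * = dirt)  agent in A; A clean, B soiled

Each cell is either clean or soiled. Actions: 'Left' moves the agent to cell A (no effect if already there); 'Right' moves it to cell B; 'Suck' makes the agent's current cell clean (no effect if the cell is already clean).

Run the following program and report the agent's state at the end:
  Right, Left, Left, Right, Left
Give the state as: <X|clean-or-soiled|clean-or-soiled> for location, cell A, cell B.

<A|clean|soiled>

t=1 Right ⇒ <B|clean|soiled>
t=2 Left ⇒ <A|clean|soiled>
t=3 Left ⇒ <A|clean|soiled>
t=4 Right ⇒ <B|clean|soiled>
t=5 Left ⇒ <A|clean|soiled>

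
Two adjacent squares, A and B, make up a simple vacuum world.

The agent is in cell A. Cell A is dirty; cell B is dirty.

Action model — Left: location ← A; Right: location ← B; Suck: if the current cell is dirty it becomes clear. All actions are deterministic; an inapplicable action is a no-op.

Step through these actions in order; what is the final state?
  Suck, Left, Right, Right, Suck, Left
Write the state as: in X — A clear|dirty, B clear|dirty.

in A — A clear, B clear

1. Suck → in A — A clear, B dirty
2. Left → in A — A clear, B dirty
3. Right → in B — A clear, B dirty
4. Right → in B — A clear, B dirty
5. Suck → in B — A clear, B clear
6. Left → in A — A clear, B clear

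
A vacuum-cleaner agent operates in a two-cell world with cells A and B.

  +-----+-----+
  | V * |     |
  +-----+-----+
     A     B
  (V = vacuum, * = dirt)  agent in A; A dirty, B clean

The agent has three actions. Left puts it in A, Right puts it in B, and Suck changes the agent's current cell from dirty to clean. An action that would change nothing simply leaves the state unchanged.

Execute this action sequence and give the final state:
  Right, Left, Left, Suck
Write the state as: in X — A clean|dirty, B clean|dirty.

in A — A clean, B clean

[1] after Right: in B — A dirty, B clean
[2] after Left: in A — A dirty, B clean
[3] after Left: in A — A dirty, B clean
[4] after Suck: in A — A clean, B clean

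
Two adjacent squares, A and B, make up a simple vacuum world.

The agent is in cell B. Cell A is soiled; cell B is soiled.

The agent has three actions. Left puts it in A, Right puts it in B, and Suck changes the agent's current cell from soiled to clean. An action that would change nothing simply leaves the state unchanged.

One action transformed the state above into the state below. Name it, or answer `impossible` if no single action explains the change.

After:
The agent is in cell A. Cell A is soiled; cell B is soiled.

try  Left: (A; A:soiled, B:soiled)  ← match
try Right: (B; A:soiled, B:soiled)
try  Suck: (B; A:soiled, B:clean)

Left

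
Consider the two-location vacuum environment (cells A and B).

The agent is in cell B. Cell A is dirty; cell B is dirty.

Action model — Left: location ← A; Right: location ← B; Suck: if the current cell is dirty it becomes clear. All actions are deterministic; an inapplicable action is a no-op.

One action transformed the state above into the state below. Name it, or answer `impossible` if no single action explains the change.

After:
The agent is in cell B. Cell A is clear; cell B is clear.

impossible

try  Left: (A; A:dirty, B:dirty)
try Right: (B; A:dirty, B:dirty)
try  Suck: (B; A:dirty, B:clear)
no single action produces the after-state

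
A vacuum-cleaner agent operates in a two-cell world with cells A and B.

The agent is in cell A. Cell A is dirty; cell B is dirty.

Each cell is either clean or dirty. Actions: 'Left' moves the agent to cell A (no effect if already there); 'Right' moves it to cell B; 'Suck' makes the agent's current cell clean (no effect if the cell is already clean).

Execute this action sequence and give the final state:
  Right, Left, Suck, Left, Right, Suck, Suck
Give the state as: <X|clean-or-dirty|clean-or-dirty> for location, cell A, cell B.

1. Right → <B|dirty|dirty>
2. Left → <A|dirty|dirty>
3. Suck → <A|clean|dirty>
4. Left → <A|clean|dirty>
5. Right → <B|clean|dirty>
6. Suck → <B|clean|clean>
7. Suck → <B|clean|clean>

<B|clean|clean>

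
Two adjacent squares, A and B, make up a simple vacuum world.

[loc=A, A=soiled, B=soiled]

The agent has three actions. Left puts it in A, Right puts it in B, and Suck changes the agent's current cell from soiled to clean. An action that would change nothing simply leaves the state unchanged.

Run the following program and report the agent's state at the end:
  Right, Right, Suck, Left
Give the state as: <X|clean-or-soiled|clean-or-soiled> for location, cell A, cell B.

Right (#1): <B|soiled|soiled>
Right (#2): <B|soiled|soiled>
Suck (#3): <B|soiled|clean>
Left (#4): <A|soiled|clean>

<A|soiled|clean>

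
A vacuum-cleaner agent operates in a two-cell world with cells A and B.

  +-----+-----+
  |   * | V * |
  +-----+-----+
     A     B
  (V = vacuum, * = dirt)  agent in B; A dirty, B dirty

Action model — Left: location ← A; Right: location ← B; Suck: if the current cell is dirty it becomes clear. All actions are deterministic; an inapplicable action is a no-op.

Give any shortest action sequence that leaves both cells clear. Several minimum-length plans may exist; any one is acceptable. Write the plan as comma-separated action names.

[1] after Suck: <B|dirty|clear>
[2] after Left: <A|dirty|clear>
[3] after Suck: <A|clear|clear>
min 3: Suck B + move + Suck A

Suck, Left, Suck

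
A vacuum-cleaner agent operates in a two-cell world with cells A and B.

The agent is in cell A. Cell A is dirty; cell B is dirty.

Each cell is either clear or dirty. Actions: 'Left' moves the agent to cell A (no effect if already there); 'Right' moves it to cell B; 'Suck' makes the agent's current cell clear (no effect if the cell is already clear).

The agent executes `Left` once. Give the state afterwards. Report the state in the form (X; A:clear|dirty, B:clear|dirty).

start: (A; A:dirty, B:dirty)
[1] after Left: (A; A:dirty, B:dirty)

(A; A:dirty, B:dirty)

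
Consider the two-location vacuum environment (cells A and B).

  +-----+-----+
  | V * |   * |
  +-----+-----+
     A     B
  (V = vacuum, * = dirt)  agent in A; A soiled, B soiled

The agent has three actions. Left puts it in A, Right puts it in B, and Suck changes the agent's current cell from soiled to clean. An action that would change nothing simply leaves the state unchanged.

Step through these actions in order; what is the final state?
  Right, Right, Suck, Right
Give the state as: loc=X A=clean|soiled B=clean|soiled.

loc=B A=soiled B=clean

1) do Right; now loc=B A=soiled B=soiled
2) do Right; now loc=B A=soiled B=soiled
3) do Suck; now loc=B A=soiled B=clean
4) do Right; now loc=B A=soiled B=clean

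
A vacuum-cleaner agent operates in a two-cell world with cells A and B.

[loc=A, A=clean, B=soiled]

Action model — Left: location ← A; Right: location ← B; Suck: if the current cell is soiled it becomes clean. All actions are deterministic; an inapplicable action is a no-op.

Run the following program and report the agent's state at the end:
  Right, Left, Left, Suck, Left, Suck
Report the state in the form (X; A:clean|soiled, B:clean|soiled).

(A; A:clean, B:soiled)

1. Right → (B; A:clean, B:soiled)
2. Left → (A; A:clean, B:soiled)
3. Left → (A; A:clean, B:soiled)
4. Suck → (A; A:clean, B:soiled)
5. Left → (A; A:clean, B:soiled)
6. Suck → (A; A:clean, B:soiled)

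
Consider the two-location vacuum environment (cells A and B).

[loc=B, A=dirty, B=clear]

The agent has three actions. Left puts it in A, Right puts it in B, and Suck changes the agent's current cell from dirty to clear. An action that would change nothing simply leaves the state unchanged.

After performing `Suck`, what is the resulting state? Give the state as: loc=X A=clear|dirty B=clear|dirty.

start: loc=B A=dirty B=clear
Suck (#1): loc=B A=dirty B=clear

loc=B A=dirty B=clear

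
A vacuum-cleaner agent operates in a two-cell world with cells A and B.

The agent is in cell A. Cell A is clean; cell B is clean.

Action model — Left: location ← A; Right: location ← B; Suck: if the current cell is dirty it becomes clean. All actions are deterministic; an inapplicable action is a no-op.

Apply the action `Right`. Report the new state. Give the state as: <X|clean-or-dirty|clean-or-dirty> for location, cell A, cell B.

start: <A|clean|clean>
step 1/1 (Right): <B|clean|clean>

<B|clean|clean>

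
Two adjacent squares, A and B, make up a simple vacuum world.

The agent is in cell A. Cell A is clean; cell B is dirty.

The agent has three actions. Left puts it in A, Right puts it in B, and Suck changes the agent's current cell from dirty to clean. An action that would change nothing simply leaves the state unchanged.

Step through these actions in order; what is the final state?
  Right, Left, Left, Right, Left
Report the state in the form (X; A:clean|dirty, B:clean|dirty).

t=1 Right ⇒ (B; A:clean, B:dirty)
t=2 Left ⇒ (A; A:clean, B:dirty)
t=3 Left ⇒ (A; A:clean, B:dirty)
t=4 Right ⇒ (B; A:clean, B:dirty)
t=5 Left ⇒ (A; A:clean, B:dirty)

(A; A:clean, B:dirty)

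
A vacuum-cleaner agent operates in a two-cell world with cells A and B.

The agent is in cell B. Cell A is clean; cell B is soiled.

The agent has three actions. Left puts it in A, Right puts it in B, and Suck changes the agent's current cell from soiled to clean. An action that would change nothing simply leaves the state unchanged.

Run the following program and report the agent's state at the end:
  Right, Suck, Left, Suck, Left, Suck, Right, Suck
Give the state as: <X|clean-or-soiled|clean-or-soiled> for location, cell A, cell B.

Right (#1): <B|clean|soiled>
Suck (#2): <B|clean|clean>
Left (#3): <A|clean|clean>
Suck (#4): <A|clean|clean>
Left (#5): <A|clean|clean>
Suck (#6): <A|clean|clean>
Right (#7): <B|clean|clean>
Suck (#8): <B|clean|clean>

<B|clean|clean>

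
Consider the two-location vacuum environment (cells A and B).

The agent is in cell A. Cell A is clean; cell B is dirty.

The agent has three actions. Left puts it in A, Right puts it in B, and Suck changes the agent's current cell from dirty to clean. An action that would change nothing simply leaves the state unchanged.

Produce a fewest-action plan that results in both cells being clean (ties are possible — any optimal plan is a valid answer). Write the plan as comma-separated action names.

Right, Suck

Right (#1): (B; A:clean, B:dirty)
Suck (#2): (B; A:clean, B:clean)
min 2: go B then Suck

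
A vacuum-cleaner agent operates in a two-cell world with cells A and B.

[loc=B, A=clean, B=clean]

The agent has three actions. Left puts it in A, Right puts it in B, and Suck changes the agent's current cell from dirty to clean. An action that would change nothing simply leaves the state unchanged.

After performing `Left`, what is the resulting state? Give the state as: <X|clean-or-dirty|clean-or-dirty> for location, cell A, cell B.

start: <B|clean|clean>
[1] after Left: <A|clean|clean>

<A|clean|clean>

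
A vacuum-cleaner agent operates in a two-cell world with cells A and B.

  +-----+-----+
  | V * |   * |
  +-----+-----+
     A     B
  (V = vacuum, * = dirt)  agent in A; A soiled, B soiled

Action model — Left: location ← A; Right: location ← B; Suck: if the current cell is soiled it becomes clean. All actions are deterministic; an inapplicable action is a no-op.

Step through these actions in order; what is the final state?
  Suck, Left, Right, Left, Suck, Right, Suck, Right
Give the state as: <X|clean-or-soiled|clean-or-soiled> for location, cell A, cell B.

<B|clean|clean>

1) do Suck; now <A|clean|soiled>
2) do Left; now <A|clean|soiled>
3) do Right; now <B|clean|soiled>
4) do Left; now <A|clean|soiled>
5) do Suck; now <A|clean|soiled>
6) do Right; now <B|clean|soiled>
7) do Suck; now <B|clean|clean>
8) do Right; now <B|clean|clean>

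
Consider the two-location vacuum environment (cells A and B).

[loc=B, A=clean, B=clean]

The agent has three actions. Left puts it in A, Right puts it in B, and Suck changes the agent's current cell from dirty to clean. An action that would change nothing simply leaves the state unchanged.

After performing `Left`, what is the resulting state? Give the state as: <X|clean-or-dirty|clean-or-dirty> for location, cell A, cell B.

<A|clean|clean>

start: <B|clean|clean>
Left (#1): <A|clean|clean>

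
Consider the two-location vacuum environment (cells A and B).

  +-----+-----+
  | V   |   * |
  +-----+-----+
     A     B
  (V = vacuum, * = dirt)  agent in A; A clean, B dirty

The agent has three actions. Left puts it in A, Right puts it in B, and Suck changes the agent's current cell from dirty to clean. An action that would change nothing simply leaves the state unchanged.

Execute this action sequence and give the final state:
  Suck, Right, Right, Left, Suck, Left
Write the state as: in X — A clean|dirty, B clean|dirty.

t=1 Suck ⇒ in A — A clean, B dirty
t=2 Right ⇒ in B — A clean, B dirty
t=3 Right ⇒ in B — A clean, B dirty
t=4 Left ⇒ in A — A clean, B dirty
t=5 Suck ⇒ in A — A clean, B dirty
t=6 Left ⇒ in A — A clean, B dirty

in A — A clean, B dirty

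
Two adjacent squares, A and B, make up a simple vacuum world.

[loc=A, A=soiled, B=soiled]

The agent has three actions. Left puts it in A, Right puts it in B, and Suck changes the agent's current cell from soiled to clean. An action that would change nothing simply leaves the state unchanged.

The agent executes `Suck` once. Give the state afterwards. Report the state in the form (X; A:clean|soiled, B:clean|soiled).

start: (A; A:soiled, B:soiled)
t=1 Suck ⇒ (A; A:clean, B:soiled)

(A; A:clean, B:soiled)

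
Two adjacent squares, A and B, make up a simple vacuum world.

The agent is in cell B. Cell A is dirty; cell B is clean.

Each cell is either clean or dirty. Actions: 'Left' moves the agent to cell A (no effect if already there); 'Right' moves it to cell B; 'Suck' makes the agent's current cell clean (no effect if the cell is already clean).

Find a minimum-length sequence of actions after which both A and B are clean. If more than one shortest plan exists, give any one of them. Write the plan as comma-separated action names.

1) do Left; now <A|dirty|clean>
2) do Suck; now <A|clean|clean>
min 2: go A then Suck

Left, Suck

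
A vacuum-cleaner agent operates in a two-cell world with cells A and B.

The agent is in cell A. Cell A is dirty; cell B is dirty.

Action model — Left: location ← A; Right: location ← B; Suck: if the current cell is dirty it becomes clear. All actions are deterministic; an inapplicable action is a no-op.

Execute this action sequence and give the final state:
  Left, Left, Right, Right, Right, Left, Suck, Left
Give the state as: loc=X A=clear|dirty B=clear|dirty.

t=1 Left ⇒ loc=A A=dirty B=dirty
t=2 Left ⇒ loc=A A=dirty B=dirty
t=3 Right ⇒ loc=B A=dirty B=dirty
t=4 Right ⇒ loc=B A=dirty B=dirty
t=5 Right ⇒ loc=B A=dirty B=dirty
t=6 Left ⇒ loc=A A=dirty B=dirty
t=7 Suck ⇒ loc=A A=clear B=dirty
t=8 Left ⇒ loc=A A=clear B=dirty

loc=A A=clear B=dirty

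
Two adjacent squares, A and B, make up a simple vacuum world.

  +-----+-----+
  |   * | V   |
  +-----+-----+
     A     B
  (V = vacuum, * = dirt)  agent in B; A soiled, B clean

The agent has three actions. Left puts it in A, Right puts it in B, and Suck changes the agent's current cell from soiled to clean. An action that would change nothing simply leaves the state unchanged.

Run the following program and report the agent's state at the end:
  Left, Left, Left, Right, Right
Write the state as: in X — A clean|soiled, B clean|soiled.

in B — A soiled, B clean

1. Left → in A — A soiled, B clean
2. Left → in A — A soiled, B clean
3. Left → in A — A soiled, B clean
4. Right → in B — A soiled, B clean
5. Right → in B — A soiled, B clean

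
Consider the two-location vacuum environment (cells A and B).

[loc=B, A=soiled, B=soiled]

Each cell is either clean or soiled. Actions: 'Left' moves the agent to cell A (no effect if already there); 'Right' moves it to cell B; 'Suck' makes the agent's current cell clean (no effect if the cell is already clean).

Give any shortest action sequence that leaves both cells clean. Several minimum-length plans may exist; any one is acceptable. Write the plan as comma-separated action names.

Suck, Left, Suck

step 1/3 (Suck): <B|soiled|clean>
step 2/3 (Left): <A|soiled|clean>
step 3/3 (Suck): <A|clean|clean>
min 3: Suck B + move + Suck A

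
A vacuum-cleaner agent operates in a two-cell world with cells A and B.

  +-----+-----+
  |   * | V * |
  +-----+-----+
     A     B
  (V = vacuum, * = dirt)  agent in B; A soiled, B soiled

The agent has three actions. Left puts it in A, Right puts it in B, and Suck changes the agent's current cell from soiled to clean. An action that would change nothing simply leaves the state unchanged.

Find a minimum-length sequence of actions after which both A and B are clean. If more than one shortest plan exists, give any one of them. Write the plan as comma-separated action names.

Suck, Left, Suck

Suck (#1): loc=B A=soiled B=clean
Left (#2): loc=A A=soiled B=clean
Suck (#3): loc=A A=clean B=clean
min 3: Suck B + move + Suck A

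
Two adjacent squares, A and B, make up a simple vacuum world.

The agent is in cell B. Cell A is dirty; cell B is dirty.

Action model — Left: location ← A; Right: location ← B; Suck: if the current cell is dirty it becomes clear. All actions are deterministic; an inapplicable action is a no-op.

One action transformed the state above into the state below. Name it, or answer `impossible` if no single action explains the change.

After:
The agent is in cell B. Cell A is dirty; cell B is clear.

try  Left: in A — A dirty, B dirty
try Right: in B — A dirty, B dirty
try  Suck: in B — A dirty, B clear  ← match

Suck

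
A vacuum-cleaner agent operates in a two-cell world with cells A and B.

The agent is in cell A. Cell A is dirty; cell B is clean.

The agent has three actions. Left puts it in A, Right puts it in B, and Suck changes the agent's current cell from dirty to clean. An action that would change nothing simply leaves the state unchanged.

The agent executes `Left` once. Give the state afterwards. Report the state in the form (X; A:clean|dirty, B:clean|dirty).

start: (A; A:dirty, B:clean)
[1] after Left: (A; A:dirty, B:clean)

(A; A:dirty, B:clean)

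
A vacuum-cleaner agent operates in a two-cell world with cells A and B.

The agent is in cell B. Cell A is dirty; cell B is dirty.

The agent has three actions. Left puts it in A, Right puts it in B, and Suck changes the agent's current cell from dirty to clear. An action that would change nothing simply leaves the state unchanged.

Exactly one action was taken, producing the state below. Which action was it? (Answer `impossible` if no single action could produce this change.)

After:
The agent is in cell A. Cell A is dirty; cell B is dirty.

Left

try  Left: <A|dirty|dirty>  ← match
try Right: <B|dirty|dirty>
try  Suck: <B|dirty|clear>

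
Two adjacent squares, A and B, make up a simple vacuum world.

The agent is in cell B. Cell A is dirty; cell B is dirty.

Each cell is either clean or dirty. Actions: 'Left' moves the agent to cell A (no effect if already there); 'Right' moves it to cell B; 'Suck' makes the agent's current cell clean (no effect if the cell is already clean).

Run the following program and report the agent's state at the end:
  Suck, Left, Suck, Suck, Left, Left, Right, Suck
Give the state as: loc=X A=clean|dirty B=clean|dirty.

loc=B A=clean B=clean

[1] after Suck: loc=B A=dirty B=clean
[2] after Left: loc=A A=dirty B=clean
[3] after Suck: loc=A A=clean B=clean
[4] after Suck: loc=A A=clean B=clean
[5] after Left: loc=A A=clean B=clean
[6] after Left: loc=A A=clean B=clean
[7] after Right: loc=B A=clean B=clean
[8] after Suck: loc=B A=clean B=clean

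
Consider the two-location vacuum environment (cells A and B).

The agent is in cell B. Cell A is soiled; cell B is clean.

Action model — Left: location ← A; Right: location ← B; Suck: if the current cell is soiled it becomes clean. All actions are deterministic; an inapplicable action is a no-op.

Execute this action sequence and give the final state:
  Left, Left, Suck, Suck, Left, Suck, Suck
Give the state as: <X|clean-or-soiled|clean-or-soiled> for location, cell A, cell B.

<A|clean|clean>

step 1/7 (Left): <A|soiled|clean>
step 2/7 (Left): <A|soiled|clean>
step 3/7 (Suck): <A|clean|clean>
step 4/7 (Suck): <A|clean|clean>
step 5/7 (Left): <A|clean|clean>
step 6/7 (Suck): <A|clean|clean>
step 7/7 (Suck): <A|clean|clean>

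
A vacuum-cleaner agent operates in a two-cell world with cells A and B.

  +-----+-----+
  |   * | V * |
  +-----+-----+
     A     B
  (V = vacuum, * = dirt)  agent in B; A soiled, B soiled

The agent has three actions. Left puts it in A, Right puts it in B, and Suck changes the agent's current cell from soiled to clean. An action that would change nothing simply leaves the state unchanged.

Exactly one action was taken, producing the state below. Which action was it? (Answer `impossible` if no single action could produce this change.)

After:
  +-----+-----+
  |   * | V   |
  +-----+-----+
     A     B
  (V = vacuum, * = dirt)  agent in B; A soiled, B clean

Suck

try  Left: (A; A:soiled, B:soiled)
try Right: (B; A:soiled, B:soiled)
try  Suck: (B; A:soiled, B:clean)  ← match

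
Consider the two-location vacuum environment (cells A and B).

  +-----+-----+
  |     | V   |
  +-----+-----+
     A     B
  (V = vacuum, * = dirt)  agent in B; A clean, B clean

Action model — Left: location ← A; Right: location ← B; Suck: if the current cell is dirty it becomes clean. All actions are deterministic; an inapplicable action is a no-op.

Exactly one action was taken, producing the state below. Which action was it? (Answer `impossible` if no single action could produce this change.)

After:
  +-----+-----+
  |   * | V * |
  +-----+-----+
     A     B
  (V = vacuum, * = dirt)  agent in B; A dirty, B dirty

impossible

try  Left: <A|clean|clean>
try Right: <B|clean|clean>
try  Suck: <B|clean|clean>
no single action produces the after-state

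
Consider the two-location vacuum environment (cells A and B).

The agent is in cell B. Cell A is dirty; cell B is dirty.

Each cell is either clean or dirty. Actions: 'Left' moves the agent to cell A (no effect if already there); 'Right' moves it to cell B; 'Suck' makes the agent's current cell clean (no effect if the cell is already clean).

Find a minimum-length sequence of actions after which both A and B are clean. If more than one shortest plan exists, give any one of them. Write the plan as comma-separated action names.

1. Suck → (B; A:dirty, B:clean)
2. Left → (A; A:dirty, B:clean)
3. Suck → (A; A:clean, B:clean)
min 3: Suck B + move + Suck A

Suck, Left, Suck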